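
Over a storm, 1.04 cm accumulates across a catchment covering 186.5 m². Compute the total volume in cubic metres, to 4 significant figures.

Depth: 1.04 cm × 10 = 10.4 mm.
1 mm over 1 m² is 1 L, so volume = 10.4 × 186.5 = 1939.6 L = 1.940 m³.

1.940 cubic metres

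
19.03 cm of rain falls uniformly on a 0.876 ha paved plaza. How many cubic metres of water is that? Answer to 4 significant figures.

Depth: 19.03 cm × 10 = 190.3 mm.
Area: 0.876 ha = 8760 m².
1 mm over 1 m² is 1 L, so volume = 190.3 × 8760 = 1667028 L = 1667 m³.

1667 cubic metres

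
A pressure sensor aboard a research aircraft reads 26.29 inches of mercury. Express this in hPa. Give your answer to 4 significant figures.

890.3 hPa

1 inHg = 33.8639 hPa, so 26.29 × 33.8639 = 890.3 hPa.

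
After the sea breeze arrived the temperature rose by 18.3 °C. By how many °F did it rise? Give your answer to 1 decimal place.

32.9 °F

For a temperature change the 32° offset cancels: Δ°F = 18.3 × 1.8 = 32.9 °F.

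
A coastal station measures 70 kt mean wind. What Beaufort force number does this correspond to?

70 kt lies in the Beaufort 12 band (hurricane force, ≥64 kt).

Beaufort force 12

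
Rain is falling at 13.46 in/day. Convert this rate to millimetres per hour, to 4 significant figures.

13.46 in/day × 25.4 mm/in × 0.0416667 day/hour = 14.25 mm/hour.

14.25 mm/hour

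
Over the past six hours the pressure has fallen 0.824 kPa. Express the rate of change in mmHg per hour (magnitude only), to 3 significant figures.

0.824 kPa / 6 h × 7.50062 mmHg/kPa = 1.03 mmHg/h.

1.03 mmHg per hour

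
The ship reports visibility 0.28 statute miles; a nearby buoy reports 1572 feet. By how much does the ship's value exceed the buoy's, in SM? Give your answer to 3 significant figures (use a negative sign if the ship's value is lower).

the buoy: 1572 ft = 0.297727 SM.
Difference: 0.280000 − 0.297727 = -0.0177 SM.

-0.0177 SM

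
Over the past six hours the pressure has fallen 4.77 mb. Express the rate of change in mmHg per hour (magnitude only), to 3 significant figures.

0.596 mmHg per hour

4.77 mb / 6 h × 0.750062 mmHg/mb = 0.596 mmHg/h.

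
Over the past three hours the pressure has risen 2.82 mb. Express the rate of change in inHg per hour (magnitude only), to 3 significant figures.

0.0278 inHg per hour

2.82 mb / 3 h × 0.02953 inHg/mb = 0.0278 inHg/h.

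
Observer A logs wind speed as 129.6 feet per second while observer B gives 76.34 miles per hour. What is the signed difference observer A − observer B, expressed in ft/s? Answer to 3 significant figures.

17.6 ft/s

observer B: 76.34 mph = 111.965 ft/s.
Difference: 129.600 − 111.965 = 17.6 ft/s.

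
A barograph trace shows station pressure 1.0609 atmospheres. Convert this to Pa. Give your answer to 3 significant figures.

107000 Pa

1 atm = 101325 Pa, so 1.0609 × 101325 = 107000 Pa.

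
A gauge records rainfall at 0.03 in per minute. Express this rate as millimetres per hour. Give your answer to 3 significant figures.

0.03 in/minute × 25.4 mm/in × 60 minute/hour = 45.7 mm/hour.

45.7 mm/hour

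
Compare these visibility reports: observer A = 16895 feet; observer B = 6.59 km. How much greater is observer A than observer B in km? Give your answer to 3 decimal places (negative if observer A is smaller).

observer A: 16895 ft = 5.14960 km.
Difference: 5.14960 − 6.59000 = -1.440 km.

-1.440 km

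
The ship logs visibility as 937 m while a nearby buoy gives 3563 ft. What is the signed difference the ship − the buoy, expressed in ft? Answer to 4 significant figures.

-488.9 ft

the ship: 937 m = 3074.147 ft.
Difference: 3074.147 − 3563.000 = -488.9 ft.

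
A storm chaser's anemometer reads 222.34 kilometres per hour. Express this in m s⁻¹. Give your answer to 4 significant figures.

1 km/h = 0.277778 m/s, so 222.34 × 0.277778 = 61.76 m/s.

61.76 m/s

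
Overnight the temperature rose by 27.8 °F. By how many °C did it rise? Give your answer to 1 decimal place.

Converting a difference, only the 9/5 scale factor applies: Δ°C = 27.8 × 0.5556 = 15.4 °C.

15.4 °C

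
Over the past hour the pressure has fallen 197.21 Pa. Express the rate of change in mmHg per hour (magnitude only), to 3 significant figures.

197.21 Pa / 1 h × 0.00750062 mmHg/Pa = 1.48 mmHg/h.

1.48 mmHg per hour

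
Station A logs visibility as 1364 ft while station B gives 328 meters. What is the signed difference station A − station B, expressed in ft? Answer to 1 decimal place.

287.9 ft

station B: 328 m = 1076.115 ft.
Difference: 1364.000 − 1076.115 = 287.9 ft.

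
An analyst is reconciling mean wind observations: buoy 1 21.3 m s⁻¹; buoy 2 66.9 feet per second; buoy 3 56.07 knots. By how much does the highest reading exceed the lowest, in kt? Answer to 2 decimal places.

16.43 kt

buoy 1: 21.3 m/s = 41.4039 kt.
buoy 2: 66.9 ft/s = 39.6372 kt.
Spread: 56.0700 − 39.6372 = 16.43 kt.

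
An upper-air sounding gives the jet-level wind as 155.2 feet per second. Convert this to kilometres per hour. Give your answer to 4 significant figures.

170.3 km/h

1 ft/s = 1.09728 km/h, so 155.2 × 1.09728 = 170.3 km/h.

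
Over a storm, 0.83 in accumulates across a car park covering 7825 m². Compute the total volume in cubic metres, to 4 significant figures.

165.0 cubic metres

Depth: 0.83 in × 25.4 = 21.082 mm.
1 mm over 1 m² is 1 L, so volume = 21.082 × 7825 = 164966.65 L = 165.0 m³.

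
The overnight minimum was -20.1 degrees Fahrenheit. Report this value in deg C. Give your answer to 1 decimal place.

-28.9 °C

°C = (°F − 32) × 5/9 = (-20.1 − 32) / 1.8 = -28.9 °C.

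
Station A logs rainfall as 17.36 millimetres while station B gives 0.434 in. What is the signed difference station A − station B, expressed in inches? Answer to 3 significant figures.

0.249 in

station A: 17.36 mm = 0.68346 in.
Difference: 0.68346 − 0.43400 = 0.249 in.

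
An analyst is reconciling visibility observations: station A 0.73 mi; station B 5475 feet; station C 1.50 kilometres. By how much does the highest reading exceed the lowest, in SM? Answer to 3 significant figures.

0.307 SM

station B: 5475 ft = 1.03693 SM.
station C: 1.50 km = 0.93206 SM.
Spread: 1.03693 − 0.73000 = 0.307 SM.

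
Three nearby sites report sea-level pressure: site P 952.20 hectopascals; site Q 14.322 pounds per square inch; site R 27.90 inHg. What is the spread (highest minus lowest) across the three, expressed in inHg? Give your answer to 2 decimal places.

1.26 inHg

site P: 952.20 hPa = 28.1184 inHg.
site Q: 14.322 psi = 29.1599 inHg.
Spread: 29.1599 − 27.9000 = 1.26 inHg.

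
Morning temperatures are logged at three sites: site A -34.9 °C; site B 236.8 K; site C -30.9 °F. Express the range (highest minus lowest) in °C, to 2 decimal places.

site B: 236.8 K = -36.350 °C.
site C: -30.9 °F = -34.944 °C.
Spread: (-34.900) − (-36.350) = 1.450 °C.

1.45 °C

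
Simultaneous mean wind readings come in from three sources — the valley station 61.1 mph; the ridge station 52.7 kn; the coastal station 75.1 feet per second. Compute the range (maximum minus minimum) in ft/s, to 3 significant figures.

14.5 ft/s

the valley station: 61.1 mph = 89.613 ft/s.
the ridge station: 52.7 kt = 88.948 ft/s.
Spread: 89.613 − 75.100 = 14.5 ft/s.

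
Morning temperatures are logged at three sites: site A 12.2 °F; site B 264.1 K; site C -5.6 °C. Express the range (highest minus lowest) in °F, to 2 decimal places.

9.72 °F

site A: 12.2 °F = -11.000 °C.
site B: 264.1 K = -9.050 °C.
Spread: (-5.600) − (-11.000) = 5.400 °C = 9.72 °F.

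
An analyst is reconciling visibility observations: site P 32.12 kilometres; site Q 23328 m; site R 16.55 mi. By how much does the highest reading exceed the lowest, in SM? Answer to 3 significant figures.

5.46 SM

site P: 32.12 km = 19.9584 SM.
site Q: 23328 m = 14.4953 SM.
Spread: 19.9584 − 14.4953 = 5.46 SM.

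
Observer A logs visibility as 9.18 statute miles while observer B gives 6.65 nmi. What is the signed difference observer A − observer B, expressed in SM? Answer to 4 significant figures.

observer B: 6.65 nmi = 7.65268 SM.
Difference: 9.18000 − 7.65268 = 1.527 SM.

1.527 SM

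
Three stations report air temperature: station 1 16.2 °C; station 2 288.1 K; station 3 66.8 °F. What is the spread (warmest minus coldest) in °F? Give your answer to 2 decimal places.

station 2: 288.1 K = 14.950 °C.
station 3: 66.8 °F = 19.333 °C.
Spread: 19.333 − 14.950 = 4.383 °C = 7.89 °F.

7.89 °F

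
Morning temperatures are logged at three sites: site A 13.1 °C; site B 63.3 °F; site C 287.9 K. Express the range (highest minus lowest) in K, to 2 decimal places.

site B: 63.3 °F = 17.389 °C.
site C: 287.9 K = 14.750 °C.
Spread: 17.389 − 13.100 = 4.289 °C.

4.29 K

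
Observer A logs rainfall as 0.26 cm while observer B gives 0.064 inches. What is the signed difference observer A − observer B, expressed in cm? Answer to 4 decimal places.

observer B: 0.064 in = 0.162560 cm.
Difference: 0.260000 − 0.162560 = 0.0974 cm.

0.0974 cm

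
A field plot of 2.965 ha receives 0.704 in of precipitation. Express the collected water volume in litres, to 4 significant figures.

Depth: 0.704 in × 25.4 = 17.8816 mm.
Area: 2.965 ha = 29650 m².
1 mm over 1 m² is 1 L, so volume = 17.8816 × 29650 = 530189.44 L ≈ 530200 L.

530200 litres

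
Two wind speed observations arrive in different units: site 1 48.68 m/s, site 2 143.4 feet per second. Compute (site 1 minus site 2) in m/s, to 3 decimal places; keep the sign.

4.972 m/s

site 2: 143.4 ft/s = 43.70832 m/s.
Difference: 48.68000 − 43.70832 = 4.972 m/s.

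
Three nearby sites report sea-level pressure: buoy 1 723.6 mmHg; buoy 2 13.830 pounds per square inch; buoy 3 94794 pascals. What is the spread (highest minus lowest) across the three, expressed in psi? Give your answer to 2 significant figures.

0.24 psi

buoy 1: 723.6 mmHg = 13.9921 psi.
buoy 3: 94794 Pa = 13.7487 psi.
Spread: 13.9921 − 13.7487 = 0.24 psi.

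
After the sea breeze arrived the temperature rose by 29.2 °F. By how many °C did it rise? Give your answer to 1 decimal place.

Converting a difference, only the 9/5 scale factor applies: Δ°C = 29.2 × 0.5556 = 16.2 °C.

16.2 °C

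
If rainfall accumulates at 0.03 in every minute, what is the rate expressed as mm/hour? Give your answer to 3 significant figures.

0.03 in/minute × 25.4 mm/in × 60 minute/hour = 45.7 mm/hour.

45.7 mm/hour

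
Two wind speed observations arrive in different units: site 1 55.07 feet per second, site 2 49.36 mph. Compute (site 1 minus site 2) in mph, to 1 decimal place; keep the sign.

-11.8 mph

site 1: 55.07 ft/s = 37.548 mph.
Difference: 37.548 − 49.360 = -11.8 mph.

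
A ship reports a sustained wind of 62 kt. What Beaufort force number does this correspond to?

Beaufort force 11

62 kt lies in the Beaufort 11 band (violent storm, 56–63 kt).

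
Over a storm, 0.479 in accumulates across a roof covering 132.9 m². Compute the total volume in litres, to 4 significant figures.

Depth: 0.479 in × 25.4 = 12.1666 mm.
1 mm over 1 m² is 1 L, so volume = 12.1666 × 132.9 = 1616.9411 L ≈ 1617 L.

1617 litres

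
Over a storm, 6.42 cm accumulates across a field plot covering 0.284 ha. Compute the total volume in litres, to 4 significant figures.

182300 litres

Depth: 6.42 cm × 10 = 64.2 mm.
Area: 0.284 ha = 2840 m².
1 mm over 1 m² is 1 L, so volume = 64.2 × 2840 = 182328 L ≈ 182300 L.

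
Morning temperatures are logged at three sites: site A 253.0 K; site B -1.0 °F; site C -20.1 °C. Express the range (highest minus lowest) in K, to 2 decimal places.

site A: 253.0 K = -20.150 °C.
site B: -1.0 °F = -18.333 °C.
Spread: (-18.333) − (-20.150) = 1.817 °C.

1.82 K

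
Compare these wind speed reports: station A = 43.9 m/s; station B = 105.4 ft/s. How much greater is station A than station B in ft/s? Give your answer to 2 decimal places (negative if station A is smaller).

38.63 ft/s

station A: 43.9 m/s = 144.0289 ft/s.
Difference: 144.0289 − 105.4000 = 38.63 ft/s.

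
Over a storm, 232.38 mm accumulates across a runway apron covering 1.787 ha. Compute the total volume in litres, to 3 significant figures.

4150000 litres

Area: 1.787 ha = 17870 m².
1 mm over 1 m² is 1 L, so volume = 232.38 × 17870 = 4152630.6 L ≈ 4150000 L.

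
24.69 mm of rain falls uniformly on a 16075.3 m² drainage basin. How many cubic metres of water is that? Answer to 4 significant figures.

1 mm over 1 m² is 1 L, so volume = 24.69 × 16075.3 = 396899.16 L = 396.9 m³.

396.9 cubic metres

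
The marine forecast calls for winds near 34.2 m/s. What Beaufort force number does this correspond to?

Beaufort force 12

34.2 m/s lies in the Beaufort 12 band (hurricane force, ≥32.7 m/s).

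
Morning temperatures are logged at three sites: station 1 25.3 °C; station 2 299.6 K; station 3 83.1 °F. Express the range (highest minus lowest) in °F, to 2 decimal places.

station 2: 299.6 K = 26.450 °C.
station 3: 83.1 °F = 28.389 °C.
Spread: 28.389 − 25.300 = 3.089 °C = 5.56 °F.

5.56 °F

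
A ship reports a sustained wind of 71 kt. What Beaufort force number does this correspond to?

71 kt lies in the Beaufort 12 band (hurricane force, ≥64 kt).

Beaufort force 12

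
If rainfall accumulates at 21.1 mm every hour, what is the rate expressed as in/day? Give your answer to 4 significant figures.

19.94 in/day

21.1 mm/hour × 0.0393701 in/mm × 24 hour/day = 19.94 in/day.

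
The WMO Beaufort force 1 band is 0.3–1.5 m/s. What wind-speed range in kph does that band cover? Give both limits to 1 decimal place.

1.1 to 5.4 km/h

0.3–1.5 m/s × 3.6 = 1.1–5.4 km/h.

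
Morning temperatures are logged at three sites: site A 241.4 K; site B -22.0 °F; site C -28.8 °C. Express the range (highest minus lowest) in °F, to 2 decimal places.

site A: 241.4 K = -31.750 °C.
site B: -22.0 °F = -30.000 °C.
Spread: (-28.800) − (-31.750) = 2.950 °C = 5.31 °F.

5.31 °F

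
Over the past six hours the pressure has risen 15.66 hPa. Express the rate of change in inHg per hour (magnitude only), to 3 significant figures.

15.66 hPa / 6 h × 0.02953 inHg/hPa = 0.0771 inHg/h.

0.0771 inHg per hour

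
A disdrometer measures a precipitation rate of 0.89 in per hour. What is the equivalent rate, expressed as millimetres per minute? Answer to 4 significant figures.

0.3768 mm/minute

0.89 in/hour × 25.4 mm/in × 0.0166667 hour/minute = 0.3768 mm/minute.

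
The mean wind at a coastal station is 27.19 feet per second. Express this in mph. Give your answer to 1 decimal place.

1 ft/s = 0.681818 mph, so 27.19 × 0.681818 = 18.5 mph.

18.5 mph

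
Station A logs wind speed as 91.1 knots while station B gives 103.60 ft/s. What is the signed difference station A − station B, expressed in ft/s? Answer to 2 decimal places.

station A: 91.1 kt = 153.7595 ft/s.
Difference: 153.7595 − 103.6000 = 50.16 ft/s.

50.16 ft/s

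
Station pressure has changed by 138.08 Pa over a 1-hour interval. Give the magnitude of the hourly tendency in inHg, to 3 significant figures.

0.0408 inHg per hour

138.08 Pa / 1 h × 0.0002953 inHg/Pa = 0.0408 inHg/h.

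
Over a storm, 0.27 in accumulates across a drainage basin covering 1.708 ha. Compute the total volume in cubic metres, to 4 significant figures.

Depth: 0.27 in × 25.4 = 6.858 mm.
Area: 1.708 ha = 17080 m².
1 mm over 1 m² is 1 L, so volume = 6.858 × 17080 = 117134.64 L = 117.1 m³.

117.1 cubic metres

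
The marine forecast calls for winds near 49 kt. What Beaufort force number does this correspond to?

49 kt lies in the Beaufort 10 band (storm, 48–55 kt).

Beaufort force 10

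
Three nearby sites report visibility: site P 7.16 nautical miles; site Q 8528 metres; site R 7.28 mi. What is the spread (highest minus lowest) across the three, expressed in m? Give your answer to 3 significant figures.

4730 m

site P: 7.16 nmi = 13260.32 m.
site R: 7.28 SM = 11716.02 m.
Spread: 13260.32 − 8528.00 = 4730 m.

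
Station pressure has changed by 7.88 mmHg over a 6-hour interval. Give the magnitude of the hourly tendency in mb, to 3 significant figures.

7.88 mmHg / 6 h × 1.33322 mb/mmHg = 1.75 mb/h.

1.75 mb per hour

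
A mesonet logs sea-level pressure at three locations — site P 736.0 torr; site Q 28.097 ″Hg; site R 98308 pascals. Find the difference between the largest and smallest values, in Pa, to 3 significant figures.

3160 Pa

site P: 736.0 mmHg = 98125.28 Pa.
site Q: 28.097 inHg = 95147.37 Pa.
Spread: 98308.00 − 95147.37 = 3160 Pa.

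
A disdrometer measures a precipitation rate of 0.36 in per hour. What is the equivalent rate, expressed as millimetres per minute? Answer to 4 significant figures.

0.1524 mm/minute

0.36 in/hour × 25.4 mm/in × 0.0166667 hour/minute = 0.1524 mm/minute.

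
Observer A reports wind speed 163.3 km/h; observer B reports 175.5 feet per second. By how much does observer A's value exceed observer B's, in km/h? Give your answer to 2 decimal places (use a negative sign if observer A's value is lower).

-29.27 km/h

observer B: 175.5 ft/s = 192.5726 km/h.
Difference: 163.3000 − 192.5726 = -29.27 km/h.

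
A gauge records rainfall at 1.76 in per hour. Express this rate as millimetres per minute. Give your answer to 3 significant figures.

0.745 mm/minute

1.76 in/hour × 25.4 mm/in × 0.0166667 hour/minute = 0.745 mm/minute.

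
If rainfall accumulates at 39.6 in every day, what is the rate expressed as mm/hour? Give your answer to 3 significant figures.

39.6 in/day × 25.4 mm/in × 0.0416667 day/hour = 41.9 mm/hour.

41.9 mm/hour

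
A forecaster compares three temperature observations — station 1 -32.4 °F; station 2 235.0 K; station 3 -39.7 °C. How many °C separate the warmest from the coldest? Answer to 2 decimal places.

3.92 °C

station 1: -32.4 °F = -35.778 °C.
station 2: 235.0 K = -38.150 °C.
Spread: (-35.778) − (-39.700) = 3.922 °C.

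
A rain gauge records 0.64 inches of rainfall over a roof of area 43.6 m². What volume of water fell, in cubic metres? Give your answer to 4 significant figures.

Depth: 0.64 in × 25.4 = 16.256 mm.
1 mm over 1 m² is 1 L, so volume = 16.256 × 43.6 = 708.7616 L = 0.7088 m³.

0.7088 cubic metres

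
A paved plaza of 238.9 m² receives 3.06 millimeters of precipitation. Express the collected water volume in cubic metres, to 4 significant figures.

1 mm over 1 m² is 1 L, so volume = 3.06 × 238.9 = 731.034 L = 0.7310 m³.

0.7310 cubic metres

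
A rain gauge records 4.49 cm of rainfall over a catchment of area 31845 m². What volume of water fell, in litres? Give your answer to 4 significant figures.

1430000 litres

Depth: 4.49 cm × 10 = 44.9 mm.
1 mm over 1 m² is 1 L, so volume = 44.9 × 31845 = 1429840.5 L ≈ 1430000 L.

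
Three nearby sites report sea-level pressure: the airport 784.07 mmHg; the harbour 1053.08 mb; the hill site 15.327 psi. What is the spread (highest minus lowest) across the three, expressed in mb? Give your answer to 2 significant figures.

the airport: 784.07 mmHg = 1045.34 mb.
the hill site: 15.327 psi = 1056.76 mb.
Spread: 1056.76 − 1045.34 = 11 mb.

11 mb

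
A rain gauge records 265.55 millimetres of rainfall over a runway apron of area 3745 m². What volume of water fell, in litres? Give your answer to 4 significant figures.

1 mm over 1 m² is 1 L, so volume = 265.55 × 3745 = 994484.75 L ≈ 994500 L.

994500 litres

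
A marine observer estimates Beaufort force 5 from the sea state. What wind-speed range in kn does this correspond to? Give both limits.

17 to 21 kt

Beaufort 5 (fresh breeze) spans 17–21 knots.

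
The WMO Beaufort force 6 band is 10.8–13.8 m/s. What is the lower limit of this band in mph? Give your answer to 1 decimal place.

10.8–13.8 m/s × 2.237 = 24.2–30.9 mph.

24.2 mph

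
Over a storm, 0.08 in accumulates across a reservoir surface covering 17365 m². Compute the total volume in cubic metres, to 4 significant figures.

35.29 cubic metres

Depth: 0.08 in × 25.4 = 2.032 mm.
1 mm over 1 m² is 1 L, so volume = 2.032 × 17365 = 35285.68 L = 35.29 m³.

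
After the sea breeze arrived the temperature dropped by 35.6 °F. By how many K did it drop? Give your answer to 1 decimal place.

Converting a difference, only the 9/5 scale factor applies: ΔK = 35.6 × 0.5556 = 19.8 K.

19.8 K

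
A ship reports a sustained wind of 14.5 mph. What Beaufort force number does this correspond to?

Beaufort force 4

14.5 mph = 6.5 m/s, which is Beaufort 4 (moderate breeze, 5.5–7.9 m/s).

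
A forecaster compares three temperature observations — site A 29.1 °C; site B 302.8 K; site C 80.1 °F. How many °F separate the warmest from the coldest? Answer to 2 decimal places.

site B: 302.8 K = 29.650 °C.
site C: 80.1 °F = 26.722 °C.
Spread: 29.650 − 26.722 = 2.928 °C = 5.27 °F.

5.27 °F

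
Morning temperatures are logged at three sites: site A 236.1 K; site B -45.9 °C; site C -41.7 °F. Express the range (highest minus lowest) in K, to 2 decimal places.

site A: 236.1 K = -37.050 °C.
site C: -41.7 °F = -40.944 °C.
Spread: (-37.050) − (-45.900) = 8.850 °C.

8.85 K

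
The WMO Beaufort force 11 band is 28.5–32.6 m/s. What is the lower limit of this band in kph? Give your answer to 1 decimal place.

28.5–32.6 m/s × 3.6 = 102.6–117.4 km/h.

102.6 km/h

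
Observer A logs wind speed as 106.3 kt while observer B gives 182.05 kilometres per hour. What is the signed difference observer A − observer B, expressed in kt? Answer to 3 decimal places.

observer B: 182.05 km/h = 98.29914 kt.
Difference: 106.30000 − 98.29914 = 8.001 kt.

8.001 kt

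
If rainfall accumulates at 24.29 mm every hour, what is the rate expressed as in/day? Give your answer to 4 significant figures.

24.29 mm/hour × 0.0393701 in/mm × 24 hour/day = 22.95 in/day.

22.95 in/day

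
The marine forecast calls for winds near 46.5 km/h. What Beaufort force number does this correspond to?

46.5 km/h = 12.9 m/s, which is Beaufort 6 (strong breeze, 10.8–13.8 m/s).

Beaufort force 6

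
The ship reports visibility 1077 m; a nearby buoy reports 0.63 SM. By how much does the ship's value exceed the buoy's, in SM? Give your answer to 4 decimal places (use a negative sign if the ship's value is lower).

0.0392 SM

the ship: 1077 m = 0.669217 SM.
Difference: 0.669217 − 0.630000 = 0.0392 SM.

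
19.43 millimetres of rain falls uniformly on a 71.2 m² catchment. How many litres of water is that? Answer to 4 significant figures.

1383 litres

1 mm over 1 m² is 1 L, so volume = 19.43 × 71.2 = 1383.416 L ≈ 1383 L.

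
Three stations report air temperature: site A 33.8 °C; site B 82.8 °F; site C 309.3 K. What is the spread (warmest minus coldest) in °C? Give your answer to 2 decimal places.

site B: 82.8 °F = 28.222 °C.
site C: 309.3 K = 36.150 °C.
Spread: 36.150 − 28.222 = 7.928 °C.

7.93 °C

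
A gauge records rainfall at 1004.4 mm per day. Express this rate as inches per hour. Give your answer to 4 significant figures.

1004.4 mm/day × 0.0393701 in/mm × 0.0416667 day/hour = 1.648 in/hour.

1.648 in/hour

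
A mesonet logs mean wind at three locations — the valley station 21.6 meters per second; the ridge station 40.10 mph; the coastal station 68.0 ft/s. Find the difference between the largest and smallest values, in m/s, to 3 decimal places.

the ridge station: 40.10 mph = 17.92630 m/s.
the coastal station: 68.0 ft/s = 20.72640 m/s.
Spread: 21.60000 − 17.92630 = 3.674 m/s.

3.674 m/s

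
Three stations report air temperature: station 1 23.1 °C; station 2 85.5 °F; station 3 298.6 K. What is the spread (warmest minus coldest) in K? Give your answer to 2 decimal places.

station 2: 85.5 °F = 29.722 °C.
station 3: 298.6 K = 25.450 °C.
Spread: 29.722 − 23.100 = 6.622 °C.

6.62 K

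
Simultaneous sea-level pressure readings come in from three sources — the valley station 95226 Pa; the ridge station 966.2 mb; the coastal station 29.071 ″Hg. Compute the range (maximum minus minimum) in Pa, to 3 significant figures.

the ridge station: 966.2 mb = 96620.00 Pa.
the coastal station: 29.071 inHg = 98445.71 Pa.
Spread: 98445.71 − 95226.00 = 3220 Pa.

3220 Pa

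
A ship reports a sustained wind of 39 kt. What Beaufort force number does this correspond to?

Beaufort force 8

39 kt lies in the Beaufort 8 band (gale, 34–40 kt).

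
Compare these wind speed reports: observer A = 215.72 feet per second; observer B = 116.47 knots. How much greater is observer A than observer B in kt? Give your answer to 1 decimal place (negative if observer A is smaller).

11.3 kt

observer A: 215.72 ft/s = 127.811 kt.
Difference: 127.811 − 116.470 = 11.3 kt.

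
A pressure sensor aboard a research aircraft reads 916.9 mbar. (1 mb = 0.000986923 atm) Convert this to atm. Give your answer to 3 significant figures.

1 mb = 0.000986923 atm, so 916.9 × 0.000986923 = 0.905 atm.

0.905 atm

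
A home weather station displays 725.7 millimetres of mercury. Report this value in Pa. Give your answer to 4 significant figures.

96750 Pa

1 mmHg = 133.322 Pa, so 725.7 × 133.322 = 96750 Pa.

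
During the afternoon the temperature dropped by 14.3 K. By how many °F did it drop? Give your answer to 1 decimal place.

Converting a difference, only the 9/5 scale factor applies: Δ°F = 14.3 × 1.8 = 25.7 °F.

25.7 °F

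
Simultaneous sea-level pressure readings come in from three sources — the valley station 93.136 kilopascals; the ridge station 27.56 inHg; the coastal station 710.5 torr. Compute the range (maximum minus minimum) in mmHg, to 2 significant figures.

12 mmHg

the valley station: 93.136 kPa = 698.58 mmHg.
the ridge station: 27.56 inHg = 700.02 mmHg.
Spread: 710.50 − 698.58 = 12 mmHg.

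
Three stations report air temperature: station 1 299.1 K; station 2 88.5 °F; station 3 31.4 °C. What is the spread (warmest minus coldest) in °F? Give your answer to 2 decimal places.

9.81 °F

station 1: 299.1 K = 25.950 °C.
station 2: 88.5 °F = 31.389 °C.
Spread: 31.400 − 25.950 = 5.450 °C = 9.81 °F.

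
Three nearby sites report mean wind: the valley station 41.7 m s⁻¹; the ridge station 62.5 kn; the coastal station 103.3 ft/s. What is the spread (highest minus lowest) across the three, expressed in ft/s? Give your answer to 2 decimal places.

33.51 ft/s

the valley station: 41.7 m/s = 136.8110 ft/s.
the ridge station: 62.5 kt = 105.4881 ft/s.
Spread: 136.8110 − 103.3000 = 33.51 ft/s.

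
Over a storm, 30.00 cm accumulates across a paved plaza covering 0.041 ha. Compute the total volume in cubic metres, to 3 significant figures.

123 cubic metres

Depth: 30.00 cm × 10 = 300 mm.
Area: 0.041 ha = 410 m².
1 mm over 1 m² is 1 L, so volume = 300 × 410 = 123000 L = 123 m³.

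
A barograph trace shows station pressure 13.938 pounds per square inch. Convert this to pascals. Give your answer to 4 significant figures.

96100 Pa

1 psi = 6894.76 Pa, so 13.938 × 6894.76 = 96100 Pa.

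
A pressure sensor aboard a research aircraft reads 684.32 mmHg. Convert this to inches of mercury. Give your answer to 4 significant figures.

1 mmHg = 0.0393701 inHg, so 684.32 × 0.0393701 = 26.94 inHg.

26.94 inHg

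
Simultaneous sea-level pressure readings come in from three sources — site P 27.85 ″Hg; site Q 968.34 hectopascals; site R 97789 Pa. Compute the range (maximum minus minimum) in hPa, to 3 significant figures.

34.8 hPa

site P: 27.85 inHg = 943.109 hPa.
site R: 97789 Pa = 977.890 hPa.
Spread: 977.890 − 943.109 = 34.8 hPa.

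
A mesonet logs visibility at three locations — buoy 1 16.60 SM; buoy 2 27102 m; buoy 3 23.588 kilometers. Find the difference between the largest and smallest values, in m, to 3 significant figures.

buoy 1: 16.60 SM = 26715.11 m.
buoy 3: 23.588 km = 23588.00 m.
Spread: 27102.00 − 23588.00 = 3510 m.

3510 m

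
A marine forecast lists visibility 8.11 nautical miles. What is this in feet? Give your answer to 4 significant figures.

1 nmi = 6076.12 ft, so 8.11 × 6076.12 = 49280 ft.

49280 ft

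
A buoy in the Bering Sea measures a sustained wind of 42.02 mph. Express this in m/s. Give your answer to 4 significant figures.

18.78 m/s

1 mph = 0.44704 m/s, so 42.02 × 0.44704 = 18.78 m/s.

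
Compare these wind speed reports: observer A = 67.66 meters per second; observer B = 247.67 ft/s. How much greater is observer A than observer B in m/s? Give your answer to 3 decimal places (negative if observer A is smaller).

-7.830 m/s

observer B: 247.67 ft/s = 75.48982 m/s.
Difference: 67.66000 − 75.48982 = -7.830 m/s.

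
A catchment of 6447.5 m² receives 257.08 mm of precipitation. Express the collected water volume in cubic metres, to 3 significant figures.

1 mm over 1 m² is 1 L, so volume = 257.08 × 6447.5 = 1657523.3 L = 1660 m³.

1660 cubic metres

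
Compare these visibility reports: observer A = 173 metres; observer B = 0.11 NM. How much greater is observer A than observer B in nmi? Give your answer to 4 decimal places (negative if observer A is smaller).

observer A: 173 m = 0.093413 nmi.
Difference: 0.093413 − 0.110000 = -0.0166 nmi.

-0.0166 nmi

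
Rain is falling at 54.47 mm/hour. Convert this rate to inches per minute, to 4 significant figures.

54.47 mm/hour × 0.0393701 in/mm × 0.0166667 hour/minute = 0.03574 in/minute.

0.03574 in/minute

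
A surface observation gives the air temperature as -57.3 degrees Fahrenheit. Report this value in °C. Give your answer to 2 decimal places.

°C = (°F − 32) × 5/9 = (-57.3 − 32) / 1.8 = -49.61 °C.

-49.61 °C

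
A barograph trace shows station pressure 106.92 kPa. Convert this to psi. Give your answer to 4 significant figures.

15.51 psi

1 kPa = 0.145038 psi, so 106.92 × 0.145038 = 15.51 psi.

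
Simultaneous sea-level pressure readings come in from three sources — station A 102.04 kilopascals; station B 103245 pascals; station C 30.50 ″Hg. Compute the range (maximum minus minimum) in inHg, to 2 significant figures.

0.37 inHg

station A: 102.04 kPa = 30.1324 inHg.
station B: 103245 Pa = 30.4882 inHg.
Spread: 30.5000 − 30.1324 = 0.37 inHg.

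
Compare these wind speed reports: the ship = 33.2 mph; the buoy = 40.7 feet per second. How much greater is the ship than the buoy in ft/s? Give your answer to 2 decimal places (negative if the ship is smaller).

the ship: 33.2 mph = 48.6933 ft/s.
Difference: 48.6933 − 40.7000 = 7.99 ft/s.

7.99 ft/s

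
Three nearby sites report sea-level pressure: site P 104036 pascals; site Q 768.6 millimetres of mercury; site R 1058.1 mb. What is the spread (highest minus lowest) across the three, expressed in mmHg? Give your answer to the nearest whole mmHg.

25 mmHg

site P: 104036 Pa = 780.33 mmHg.
site R: 1058.1 mb = 793.64 mmHg.
Spread: 793.64 − 768.60 = 25 mmHg.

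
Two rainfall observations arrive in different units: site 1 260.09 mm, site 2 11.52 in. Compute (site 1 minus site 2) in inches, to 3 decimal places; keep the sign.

site 1: 260.09 mm = 10.23976 in.
Difference: 10.23976 − 11.52000 = -1.280 in.

-1.280 in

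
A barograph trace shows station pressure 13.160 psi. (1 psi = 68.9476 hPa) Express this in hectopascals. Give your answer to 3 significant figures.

907 hPa

1 psi = 68.9476 hPa, so 13.160 × 68.9476 = 907 hPa.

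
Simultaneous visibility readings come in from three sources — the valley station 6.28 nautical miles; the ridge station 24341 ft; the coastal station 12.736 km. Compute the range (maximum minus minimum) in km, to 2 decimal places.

5.32 km

the valley station: 6.28 nmi = 11.6306 km.
the ridge station: 24341 ft = 7.4191 km.
Spread: 12.7360 − 7.4191 = 5.32 km.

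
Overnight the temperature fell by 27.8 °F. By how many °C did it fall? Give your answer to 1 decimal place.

For a temperature change the 32° offset cancels: Δ°C = 27.8 × 0.5556 = 15.4 °C.

15.4 °C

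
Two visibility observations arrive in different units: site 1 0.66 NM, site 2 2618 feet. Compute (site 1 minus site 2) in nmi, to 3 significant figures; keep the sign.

0.229 nmi

site 2: 2618 ft = 0.43087 nmi.
Difference: 0.66000 − 0.43087 = 0.229 nmi.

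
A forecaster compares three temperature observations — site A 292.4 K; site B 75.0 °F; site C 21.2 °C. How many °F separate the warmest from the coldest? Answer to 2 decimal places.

site A: 292.4 K = 19.250 °C.
site B: 75.0 °F = 23.889 °C.
Spread: 23.889 − 19.250 = 4.639 °C = 8.35 °F.

8.35 °F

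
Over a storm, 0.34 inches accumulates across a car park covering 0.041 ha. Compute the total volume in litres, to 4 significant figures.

Depth: 0.34 in × 25.4 = 8.636 mm.
Area: 0.041 ha = 410 m².
1 mm over 1 m² is 1 L, so volume = 8.636 × 410 = 3540.76 L ≈ 3541 L.

3541 litres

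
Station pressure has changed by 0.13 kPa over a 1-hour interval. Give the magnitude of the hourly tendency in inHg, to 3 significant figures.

0.0384 inHg per hour

0.13 kPa / 1 h × 0.2953 inHg/kPa = 0.0384 inHg/h.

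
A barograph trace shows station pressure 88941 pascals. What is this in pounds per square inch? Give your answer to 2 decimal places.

12.90 psi

1 Pa = 0.000145038 psi, so 88941 × 0.000145038 = 12.90 psi.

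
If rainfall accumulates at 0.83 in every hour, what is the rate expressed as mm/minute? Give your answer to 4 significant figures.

0.3514 mm/minute

0.83 in/hour × 25.4 mm/in × 0.0166667 hour/minute = 0.3514 mm/minute.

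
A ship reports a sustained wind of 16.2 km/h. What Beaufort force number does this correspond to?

16.2 km/h = 4.5 m/s, which is Beaufort 3 (gentle breeze, 3.4–5.4 m/s).

Beaufort force 3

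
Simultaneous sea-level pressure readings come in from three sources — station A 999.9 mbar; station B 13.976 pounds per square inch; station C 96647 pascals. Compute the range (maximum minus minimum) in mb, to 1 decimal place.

36.3 mb

station B: 13.976 psi = 963.611 mb.
station C: 96647 Pa = 966.470 mb.
Spread: 999.900 − 963.611 = 36.3 mb.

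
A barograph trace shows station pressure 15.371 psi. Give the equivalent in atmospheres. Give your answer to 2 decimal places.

1 psi = 0.068046 atm, so 15.371 × 0.068046 = 1.05 atm.

1.05 atm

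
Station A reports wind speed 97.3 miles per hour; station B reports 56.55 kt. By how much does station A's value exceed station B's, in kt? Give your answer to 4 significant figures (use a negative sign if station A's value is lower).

28.00 kt

station A: 97.3 mph = 84.5514 kt.
Difference: 84.5514 − 56.5500 = 28.00 kt.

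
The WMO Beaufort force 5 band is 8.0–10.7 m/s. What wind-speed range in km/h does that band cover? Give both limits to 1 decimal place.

28.8 to 38.5 km/h

8.0–10.7 m/s × 3.6 = 28.8–38.5 km/h.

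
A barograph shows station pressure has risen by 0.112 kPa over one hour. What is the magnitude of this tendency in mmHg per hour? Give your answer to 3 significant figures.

0.112 kPa / 1 h × 7.50062 mmHg/kPa = 0.840 mmHg/h.

0.840 mmHg per hour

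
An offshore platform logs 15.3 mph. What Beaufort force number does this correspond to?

Beaufort force 4

15.3 mph = 6.8 m/s, which is Beaufort 4 (moderate breeze, 5.5–7.9 m/s).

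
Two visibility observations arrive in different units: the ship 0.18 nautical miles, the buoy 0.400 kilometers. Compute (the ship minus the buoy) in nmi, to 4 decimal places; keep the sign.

-0.0360 nmi

the buoy: 0.400 km = 0.215983 nmi.
Difference: 0.180000 − 0.215983 = -0.0360 nmi.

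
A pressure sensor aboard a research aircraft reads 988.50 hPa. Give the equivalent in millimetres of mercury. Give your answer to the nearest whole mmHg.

741 mmHg

1 hPa = 0.750062 mmHg, so 988.50 × 0.750062 = 741 mmHg.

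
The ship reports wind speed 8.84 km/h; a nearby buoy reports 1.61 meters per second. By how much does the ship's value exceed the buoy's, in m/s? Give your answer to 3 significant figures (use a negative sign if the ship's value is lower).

0.846 m/s

the ship: 8.84 km/h = 2.45556 m/s.
Difference: 2.45556 − 1.61000 = 0.846 m/s.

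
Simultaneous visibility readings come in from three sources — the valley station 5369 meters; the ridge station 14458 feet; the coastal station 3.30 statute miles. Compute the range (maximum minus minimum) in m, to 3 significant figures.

962 m

the ridge station: 14458 ft = 4406.80 m.
the coastal station: 3.30 SM = 5310.84 m.
Spread: 5369.00 − 4406.80 = 962 m.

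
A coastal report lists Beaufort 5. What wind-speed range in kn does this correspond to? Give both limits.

Beaufort 5 (fresh breeze) spans 17–21 knots.

17 to 21 kt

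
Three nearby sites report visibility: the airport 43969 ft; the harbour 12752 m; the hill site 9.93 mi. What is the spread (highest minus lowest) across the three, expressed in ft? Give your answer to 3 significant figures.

the harbour: 12752 m = 41837.27 ft.
the hill site: 9.93 SM = 52430.40 ft.
Spread: 52430.40 − 41837.27 = 10600 ft.

10600 ft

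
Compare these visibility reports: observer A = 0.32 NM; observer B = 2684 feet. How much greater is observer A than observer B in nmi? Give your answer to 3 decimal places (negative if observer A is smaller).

-0.122 nmi

observer B: 2684 ft = 0.44173 nmi.
Difference: 0.32000 − 0.44173 = -0.122 nmi.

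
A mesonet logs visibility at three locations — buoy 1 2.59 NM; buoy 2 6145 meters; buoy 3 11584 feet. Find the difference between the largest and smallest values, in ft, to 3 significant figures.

buoy 1: 2.59 nmi = 15737.14 ft.
buoy 2: 6145 m = 20160.76 ft.
Spread: 20160.76 − 11584.00 = 8580 ft.

8580 ft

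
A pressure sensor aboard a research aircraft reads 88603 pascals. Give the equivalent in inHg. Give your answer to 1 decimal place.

26.2 inHg

1 Pa = 0.0002953 inHg, so 88603 × 0.0002953 = 26.2 inHg.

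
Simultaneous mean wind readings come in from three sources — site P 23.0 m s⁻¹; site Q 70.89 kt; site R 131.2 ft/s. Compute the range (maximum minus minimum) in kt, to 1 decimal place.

site P: 23.0 m/s = 44.708 kt.
site R: 131.2 ft/s = 77.734 kt.
Spread: 77.734 − 44.708 = 33.0 kt.

33.0 kt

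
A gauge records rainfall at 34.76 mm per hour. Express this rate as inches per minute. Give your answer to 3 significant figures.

34.76 mm/hour × 0.0393701 in/mm × 0.0166667 hour/minute = 0.0228 in/minute.

0.0228 in/minute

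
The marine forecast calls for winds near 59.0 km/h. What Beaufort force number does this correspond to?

59.0 km/h = 16.4 m/s, which is Beaufort 7 (near gale, 13.9–17.1 m/s).

Beaufort force 7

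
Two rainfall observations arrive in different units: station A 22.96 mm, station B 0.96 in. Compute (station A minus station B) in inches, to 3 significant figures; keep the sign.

station A: 22.96 mm = 0.903937 in.
Difference: 0.903937 − 0.960000 = -0.0561 in.

-0.0561 in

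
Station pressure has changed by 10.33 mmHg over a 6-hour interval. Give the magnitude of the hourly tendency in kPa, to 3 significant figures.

0.230 kPa per hour

10.33 mmHg / 6 h × 0.133322 kPa/mmHg = 0.230 kPa/h.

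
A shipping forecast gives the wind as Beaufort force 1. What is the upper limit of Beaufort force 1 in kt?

3 kt

Beaufort 1 (light air) spans 1–3 knots.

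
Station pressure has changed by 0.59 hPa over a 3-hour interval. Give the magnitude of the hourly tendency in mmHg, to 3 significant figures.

0.59 hPa / 3 h × 0.750062 mmHg/hPa = 0.148 mmHg/h.

0.148 mmHg per hour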